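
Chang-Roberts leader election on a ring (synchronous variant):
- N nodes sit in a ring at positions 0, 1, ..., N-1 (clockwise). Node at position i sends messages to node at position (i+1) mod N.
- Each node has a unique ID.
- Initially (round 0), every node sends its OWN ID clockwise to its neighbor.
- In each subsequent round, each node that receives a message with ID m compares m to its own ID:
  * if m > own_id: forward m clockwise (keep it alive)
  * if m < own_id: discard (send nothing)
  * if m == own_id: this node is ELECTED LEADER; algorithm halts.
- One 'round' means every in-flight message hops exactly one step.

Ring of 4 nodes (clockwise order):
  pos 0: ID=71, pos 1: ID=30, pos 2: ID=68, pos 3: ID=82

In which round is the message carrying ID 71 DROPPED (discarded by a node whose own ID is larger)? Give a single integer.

Answer: 3

Derivation:
Round 1: pos1(id30) recv 71: fwd; pos2(id68) recv 30: drop; pos3(id82) recv 68: drop; pos0(id71) recv 82: fwd
Round 2: pos2(id68) recv 71: fwd; pos1(id30) recv 82: fwd
Round 3: pos3(id82) recv 71: drop; pos2(id68) recv 82: fwd
Round 4: pos3(id82) recv 82: ELECTED
Message ID 71 originates at pos 0; dropped at pos 3 in round 3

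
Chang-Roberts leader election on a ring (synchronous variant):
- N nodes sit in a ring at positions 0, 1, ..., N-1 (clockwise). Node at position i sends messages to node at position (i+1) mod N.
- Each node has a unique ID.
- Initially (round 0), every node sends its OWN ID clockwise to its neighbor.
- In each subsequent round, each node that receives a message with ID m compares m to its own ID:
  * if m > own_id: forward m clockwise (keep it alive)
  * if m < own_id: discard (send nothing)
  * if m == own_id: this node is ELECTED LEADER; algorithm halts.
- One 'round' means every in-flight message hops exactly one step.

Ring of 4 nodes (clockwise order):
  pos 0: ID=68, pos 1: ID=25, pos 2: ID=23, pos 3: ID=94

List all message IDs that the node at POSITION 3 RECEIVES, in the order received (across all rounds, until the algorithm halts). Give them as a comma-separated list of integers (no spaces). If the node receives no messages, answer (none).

Round 1: pos1(id25) recv 68: fwd; pos2(id23) recv 25: fwd; pos3(id94) recv 23: drop; pos0(id68) recv 94: fwd
Round 2: pos2(id23) recv 68: fwd; pos3(id94) recv 25: drop; pos1(id25) recv 94: fwd
Round 3: pos3(id94) recv 68: drop; pos2(id23) recv 94: fwd
Round 4: pos3(id94) recv 94: ELECTED

Answer: 23,25,68,94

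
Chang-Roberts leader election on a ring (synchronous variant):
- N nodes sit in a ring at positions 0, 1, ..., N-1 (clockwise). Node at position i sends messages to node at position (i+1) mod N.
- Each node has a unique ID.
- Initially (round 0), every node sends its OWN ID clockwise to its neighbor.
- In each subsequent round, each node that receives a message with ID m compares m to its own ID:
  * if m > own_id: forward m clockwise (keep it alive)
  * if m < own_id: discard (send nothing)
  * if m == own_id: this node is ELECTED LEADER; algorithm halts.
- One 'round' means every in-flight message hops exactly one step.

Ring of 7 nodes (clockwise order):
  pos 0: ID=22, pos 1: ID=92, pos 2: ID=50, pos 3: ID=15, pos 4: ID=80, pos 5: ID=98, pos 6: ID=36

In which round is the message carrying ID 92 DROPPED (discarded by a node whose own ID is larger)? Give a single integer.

Answer: 4

Derivation:
Round 1: pos1(id92) recv 22: drop; pos2(id50) recv 92: fwd; pos3(id15) recv 50: fwd; pos4(id80) recv 15: drop; pos5(id98) recv 80: drop; pos6(id36) recv 98: fwd; pos0(id22) recv 36: fwd
Round 2: pos3(id15) recv 92: fwd; pos4(id80) recv 50: drop; pos0(id22) recv 98: fwd; pos1(id92) recv 36: drop
Round 3: pos4(id80) recv 92: fwd; pos1(id92) recv 98: fwd
Round 4: pos5(id98) recv 92: drop; pos2(id50) recv 98: fwd
Round 5: pos3(id15) recv 98: fwd
Round 6: pos4(id80) recv 98: fwd
Round 7: pos5(id98) recv 98: ELECTED
Message ID 92 originates at pos 1; dropped at pos 5 in round 4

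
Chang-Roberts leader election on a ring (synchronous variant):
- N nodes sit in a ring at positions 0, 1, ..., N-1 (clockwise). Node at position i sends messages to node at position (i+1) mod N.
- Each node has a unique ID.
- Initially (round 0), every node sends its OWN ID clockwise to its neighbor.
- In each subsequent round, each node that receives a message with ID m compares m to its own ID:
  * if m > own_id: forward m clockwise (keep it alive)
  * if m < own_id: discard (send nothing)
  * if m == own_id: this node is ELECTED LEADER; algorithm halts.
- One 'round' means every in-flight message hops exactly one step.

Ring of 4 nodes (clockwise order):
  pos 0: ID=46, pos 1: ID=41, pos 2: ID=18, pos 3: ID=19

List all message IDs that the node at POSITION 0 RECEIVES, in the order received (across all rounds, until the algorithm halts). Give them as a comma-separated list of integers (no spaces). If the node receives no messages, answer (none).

Round 1: pos1(id41) recv 46: fwd; pos2(id18) recv 41: fwd; pos3(id19) recv 18: drop; pos0(id46) recv 19: drop
Round 2: pos2(id18) recv 46: fwd; pos3(id19) recv 41: fwd
Round 3: pos3(id19) recv 46: fwd; pos0(id46) recv 41: drop
Round 4: pos0(id46) recv 46: ELECTED

Answer: 19,41,46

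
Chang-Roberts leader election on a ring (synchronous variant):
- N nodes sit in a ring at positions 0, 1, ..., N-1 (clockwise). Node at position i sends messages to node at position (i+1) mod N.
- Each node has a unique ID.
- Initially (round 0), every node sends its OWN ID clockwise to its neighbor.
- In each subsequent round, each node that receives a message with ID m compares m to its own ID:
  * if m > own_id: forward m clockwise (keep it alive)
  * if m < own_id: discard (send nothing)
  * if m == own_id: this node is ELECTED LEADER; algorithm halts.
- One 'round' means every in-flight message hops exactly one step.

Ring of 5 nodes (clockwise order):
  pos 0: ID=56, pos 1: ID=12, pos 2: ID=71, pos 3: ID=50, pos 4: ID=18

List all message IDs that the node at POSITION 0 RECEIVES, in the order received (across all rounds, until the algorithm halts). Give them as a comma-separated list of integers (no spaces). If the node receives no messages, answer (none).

Answer: 18,50,71

Derivation:
Round 1: pos1(id12) recv 56: fwd; pos2(id71) recv 12: drop; pos3(id50) recv 71: fwd; pos4(id18) recv 50: fwd; pos0(id56) recv 18: drop
Round 2: pos2(id71) recv 56: drop; pos4(id18) recv 71: fwd; pos0(id56) recv 50: drop
Round 3: pos0(id56) recv 71: fwd
Round 4: pos1(id12) recv 71: fwd
Round 5: pos2(id71) recv 71: ELECTED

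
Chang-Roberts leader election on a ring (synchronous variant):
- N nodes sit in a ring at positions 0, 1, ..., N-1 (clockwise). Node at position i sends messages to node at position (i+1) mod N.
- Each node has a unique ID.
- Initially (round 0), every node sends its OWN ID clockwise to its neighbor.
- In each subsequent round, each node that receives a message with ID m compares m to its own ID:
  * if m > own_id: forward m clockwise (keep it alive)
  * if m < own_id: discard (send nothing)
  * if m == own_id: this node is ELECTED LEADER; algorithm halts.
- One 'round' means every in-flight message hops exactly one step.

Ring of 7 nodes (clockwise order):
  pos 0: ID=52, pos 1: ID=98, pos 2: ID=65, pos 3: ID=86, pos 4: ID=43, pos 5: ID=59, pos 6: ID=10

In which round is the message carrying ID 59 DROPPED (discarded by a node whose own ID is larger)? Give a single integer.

Answer: 3

Derivation:
Round 1: pos1(id98) recv 52: drop; pos2(id65) recv 98: fwd; pos3(id86) recv 65: drop; pos4(id43) recv 86: fwd; pos5(id59) recv 43: drop; pos6(id10) recv 59: fwd; pos0(id52) recv 10: drop
Round 2: pos3(id86) recv 98: fwd; pos5(id59) recv 86: fwd; pos0(id52) recv 59: fwd
Round 3: pos4(id43) recv 98: fwd; pos6(id10) recv 86: fwd; pos1(id98) recv 59: drop
Round 4: pos5(id59) recv 98: fwd; pos0(id52) recv 86: fwd
Round 5: pos6(id10) recv 98: fwd; pos1(id98) recv 86: drop
Round 6: pos0(id52) recv 98: fwd
Round 7: pos1(id98) recv 98: ELECTED
Message ID 59 originates at pos 5; dropped at pos 1 in round 3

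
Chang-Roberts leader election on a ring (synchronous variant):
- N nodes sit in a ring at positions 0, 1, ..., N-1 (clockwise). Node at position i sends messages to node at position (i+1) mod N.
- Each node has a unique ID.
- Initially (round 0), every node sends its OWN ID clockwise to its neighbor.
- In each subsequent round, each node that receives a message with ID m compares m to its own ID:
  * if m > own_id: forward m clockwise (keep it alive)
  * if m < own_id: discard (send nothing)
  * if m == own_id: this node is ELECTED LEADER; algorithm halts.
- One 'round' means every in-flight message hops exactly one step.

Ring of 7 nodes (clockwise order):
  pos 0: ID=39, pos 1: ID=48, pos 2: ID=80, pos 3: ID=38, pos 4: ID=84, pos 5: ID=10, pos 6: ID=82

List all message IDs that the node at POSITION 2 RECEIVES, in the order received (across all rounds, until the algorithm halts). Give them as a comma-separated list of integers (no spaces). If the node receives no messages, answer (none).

Round 1: pos1(id48) recv 39: drop; pos2(id80) recv 48: drop; pos3(id38) recv 80: fwd; pos4(id84) recv 38: drop; pos5(id10) recv 84: fwd; pos6(id82) recv 10: drop; pos0(id39) recv 82: fwd
Round 2: pos4(id84) recv 80: drop; pos6(id82) recv 84: fwd; pos1(id48) recv 82: fwd
Round 3: pos0(id39) recv 84: fwd; pos2(id80) recv 82: fwd
Round 4: pos1(id48) recv 84: fwd; pos3(id38) recv 82: fwd
Round 5: pos2(id80) recv 84: fwd; pos4(id84) recv 82: drop
Round 6: pos3(id38) recv 84: fwd
Round 7: pos4(id84) recv 84: ELECTED

Answer: 48,82,84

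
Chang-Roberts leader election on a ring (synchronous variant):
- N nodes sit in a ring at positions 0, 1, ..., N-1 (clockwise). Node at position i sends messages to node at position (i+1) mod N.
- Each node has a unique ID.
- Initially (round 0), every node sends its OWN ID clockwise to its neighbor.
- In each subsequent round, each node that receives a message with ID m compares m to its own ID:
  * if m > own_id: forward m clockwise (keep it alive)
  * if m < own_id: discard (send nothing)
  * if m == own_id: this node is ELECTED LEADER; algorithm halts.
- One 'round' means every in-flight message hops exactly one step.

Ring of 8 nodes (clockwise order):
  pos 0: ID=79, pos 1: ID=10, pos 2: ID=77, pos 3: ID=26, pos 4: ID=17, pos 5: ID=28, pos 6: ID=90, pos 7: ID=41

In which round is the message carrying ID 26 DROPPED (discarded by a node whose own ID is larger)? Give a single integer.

Round 1: pos1(id10) recv 79: fwd; pos2(id77) recv 10: drop; pos3(id26) recv 77: fwd; pos4(id17) recv 26: fwd; pos5(id28) recv 17: drop; pos6(id90) recv 28: drop; pos7(id41) recv 90: fwd; pos0(id79) recv 41: drop
Round 2: pos2(id77) recv 79: fwd; pos4(id17) recv 77: fwd; pos5(id28) recv 26: drop; pos0(id79) recv 90: fwd
Round 3: pos3(id26) recv 79: fwd; pos5(id28) recv 77: fwd; pos1(id10) recv 90: fwd
Round 4: pos4(id17) recv 79: fwd; pos6(id90) recv 77: drop; pos2(id77) recv 90: fwd
Round 5: pos5(id28) recv 79: fwd; pos3(id26) recv 90: fwd
Round 6: pos6(id90) recv 79: drop; pos4(id17) recv 90: fwd
Round 7: pos5(id28) recv 90: fwd
Round 8: pos6(id90) recv 90: ELECTED
Message ID 26 originates at pos 3; dropped at pos 5 in round 2

Answer: 2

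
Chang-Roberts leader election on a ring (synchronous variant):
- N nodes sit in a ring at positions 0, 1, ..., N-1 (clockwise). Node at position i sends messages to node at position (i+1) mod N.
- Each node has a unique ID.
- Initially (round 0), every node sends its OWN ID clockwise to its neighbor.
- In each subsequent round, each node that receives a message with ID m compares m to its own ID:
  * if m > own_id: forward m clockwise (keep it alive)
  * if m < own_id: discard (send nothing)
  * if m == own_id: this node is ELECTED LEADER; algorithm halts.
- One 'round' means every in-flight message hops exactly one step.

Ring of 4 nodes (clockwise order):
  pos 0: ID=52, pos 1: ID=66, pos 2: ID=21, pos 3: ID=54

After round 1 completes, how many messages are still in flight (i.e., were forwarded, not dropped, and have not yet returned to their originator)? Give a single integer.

Answer: 2

Derivation:
Round 1: pos1(id66) recv 52: drop; pos2(id21) recv 66: fwd; pos3(id54) recv 21: drop; pos0(id52) recv 54: fwd
After round 1: 2 messages still in flight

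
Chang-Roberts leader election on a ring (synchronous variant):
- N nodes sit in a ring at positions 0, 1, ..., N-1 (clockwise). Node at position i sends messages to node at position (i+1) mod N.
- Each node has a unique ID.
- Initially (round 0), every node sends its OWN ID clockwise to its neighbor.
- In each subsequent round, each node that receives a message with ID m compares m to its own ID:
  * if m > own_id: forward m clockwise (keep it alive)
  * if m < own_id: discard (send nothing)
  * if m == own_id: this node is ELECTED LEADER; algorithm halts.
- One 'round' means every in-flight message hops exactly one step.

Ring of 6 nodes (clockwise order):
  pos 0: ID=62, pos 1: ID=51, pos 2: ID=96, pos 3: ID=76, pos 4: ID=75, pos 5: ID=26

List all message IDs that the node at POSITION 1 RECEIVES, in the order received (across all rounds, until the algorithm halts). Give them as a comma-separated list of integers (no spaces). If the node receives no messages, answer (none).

Answer: 62,75,76,96

Derivation:
Round 1: pos1(id51) recv 62: fwd; pos2(id96) recv 51: drop; pos3(id76) recv 96: fwd; pos4(id75) recv 76: fwd; pos5(id26) recv 75: fwd; pos0(id62) recv 26: drop
Round 2: pos2(id96) recv 62: drop; pos4(id75) recv 96: fwd; pos5(id26) recv 76: fwd; pos0(id62) recv 75: fwd
Round 3: pos5(id26) recv 96: fwd; pos0(id62) recv 76: fwd; pos1(id51) recv 75: fwd
Round 4: pos0(id62) recv 96: fwd; pos1(id51) recv 76: fwd; pos2(id96) recv 75: drop
Round 5: pos1(id51) recv 96: fwd; pos2(id96) recv 76: drop
Round 6: pos2(id96) recv 96: ELECTED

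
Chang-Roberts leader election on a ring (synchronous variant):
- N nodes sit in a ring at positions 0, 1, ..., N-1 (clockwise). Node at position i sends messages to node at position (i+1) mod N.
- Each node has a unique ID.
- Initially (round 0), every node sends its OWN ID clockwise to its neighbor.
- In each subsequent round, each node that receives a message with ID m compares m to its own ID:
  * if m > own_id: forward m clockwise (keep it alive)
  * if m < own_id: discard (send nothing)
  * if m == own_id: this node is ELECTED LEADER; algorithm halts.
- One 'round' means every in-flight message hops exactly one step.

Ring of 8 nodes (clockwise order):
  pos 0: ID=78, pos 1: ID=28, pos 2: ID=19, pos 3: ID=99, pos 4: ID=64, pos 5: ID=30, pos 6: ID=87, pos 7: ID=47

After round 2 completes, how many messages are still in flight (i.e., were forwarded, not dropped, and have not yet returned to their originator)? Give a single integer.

Answer: 3

Derivation:
Round 1: pos1(id28) recv 78: fwd; pos2(id19) recv 28: fwd; pos3(id99) recv 19: drop; pos4(id64) recv 99: fwd; pos5(id30) recv 64: fwd; pos6(id87) recv 30: drop; pos7(id47) recv 87: fwd; pos0(id78) recv 47: drop
Round 2: pos2(id19) recv 78: fwd; pos3(id99) recv 28: drop; pos5(id30) recv 99: fwd; pos6(id87) recv 64: drop; pos0(id78) recv 87: fwd
After round 2: 3 messages still in flight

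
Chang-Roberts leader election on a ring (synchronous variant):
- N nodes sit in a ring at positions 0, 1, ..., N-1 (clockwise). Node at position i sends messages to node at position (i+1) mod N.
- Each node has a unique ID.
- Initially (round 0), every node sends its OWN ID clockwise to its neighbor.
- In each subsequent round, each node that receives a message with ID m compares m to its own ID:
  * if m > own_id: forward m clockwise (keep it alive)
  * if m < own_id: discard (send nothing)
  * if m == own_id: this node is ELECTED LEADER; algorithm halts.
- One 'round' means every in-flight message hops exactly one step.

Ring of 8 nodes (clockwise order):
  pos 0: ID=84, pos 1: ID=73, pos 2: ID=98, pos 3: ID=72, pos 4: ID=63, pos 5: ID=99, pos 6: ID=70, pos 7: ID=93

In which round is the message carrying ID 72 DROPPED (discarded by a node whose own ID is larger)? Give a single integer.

Round 1: pos1(id73) recv 84: fwd; pos2(id98) recv 73: drop; pos3(id72) recv 98: fwd; pos4(id63) recv 72: fwd; pos5(id99) recv 63: drop; pos6(id70) recv 99: fwd; pos7(id93) recv 70: drop; pos0(id84) recv 93: fwd
Round 2: pos2(id98) recv 84: drop; pos4(id63) recv 98: fwd; pos5(id99) recv 72: drop; pos7(id93) recv 99: fwd; pos1(id73) recv 93: fwd
Round 3: pos5(id99) recv 98: drop; pos0(id84) recv 99: fwd; pos2(id98) recv 93: drop
Round 4: pos1(id73) recv 99: fwd
Round 5: pos2(id98) recv 99: fwd
Round 6: pos3(id72) recv 99: fwd
Round 7: pos4(id63) recv 99: fwd
Round 8: pos5(id99) recv 99: ELECTED
Message ID 72 originates at pos 3; dropped at pos 5 in round 2

Answer: 2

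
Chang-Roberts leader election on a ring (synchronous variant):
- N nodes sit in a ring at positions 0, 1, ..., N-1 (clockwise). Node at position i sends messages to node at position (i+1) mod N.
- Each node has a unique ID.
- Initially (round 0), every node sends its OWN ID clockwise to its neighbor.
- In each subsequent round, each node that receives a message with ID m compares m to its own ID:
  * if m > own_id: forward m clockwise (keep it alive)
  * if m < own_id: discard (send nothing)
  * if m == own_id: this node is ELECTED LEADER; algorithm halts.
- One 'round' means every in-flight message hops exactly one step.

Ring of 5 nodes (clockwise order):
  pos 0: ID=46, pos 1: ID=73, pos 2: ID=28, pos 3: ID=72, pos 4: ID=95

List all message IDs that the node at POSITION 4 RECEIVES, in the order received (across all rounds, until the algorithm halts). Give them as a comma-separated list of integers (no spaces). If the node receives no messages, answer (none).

Answer: 72,73,95

Derivation:
Round 1: pos1(id73) recv 46: drop; pos2(id28) recv 73: fwd; pos3(id72) recv 28: drop; pos4(id95) recv 72: drop; pos0(id46) recv 95: fwd
Round 2: pos3(id72) recv 73: fwd; pos1(id73) recv 95: fwd
Round 3: pos4(id95) recv 73: drop; pos2(id28) recv 95: fwd
Round 4: pos3(id72) recv 95: fwd
Round 5: pos4(id95) recv 95: ELECTED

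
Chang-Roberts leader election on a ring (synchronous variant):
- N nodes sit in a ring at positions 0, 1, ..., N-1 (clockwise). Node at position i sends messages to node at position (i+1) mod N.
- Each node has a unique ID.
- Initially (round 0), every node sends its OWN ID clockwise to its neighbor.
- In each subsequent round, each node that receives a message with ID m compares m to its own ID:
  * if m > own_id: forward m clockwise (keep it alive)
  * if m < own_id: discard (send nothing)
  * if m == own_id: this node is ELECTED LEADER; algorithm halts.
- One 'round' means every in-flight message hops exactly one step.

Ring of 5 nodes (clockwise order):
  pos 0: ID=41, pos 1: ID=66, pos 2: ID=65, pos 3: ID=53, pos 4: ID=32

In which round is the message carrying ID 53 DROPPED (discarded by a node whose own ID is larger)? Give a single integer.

Round 1: pos1(id66) recv 41: drop; pos2(id65) recv 66: fwd; pos3(id53) recv 65: fwd; pos4(id32) recv 53: fwd; pos0(id41) recv 32: drop
Round 2: pos3(id53) recv 66: fwd; pos4(id32) recv 65: fwd; pos0(id41) recv 53: fwd
Round 3: pos4(id32) recv 66: fwd; pos0(id41) recv 65: fwd; pos1(id66) recv 53: drop
Round 4: pos0(id41) recv 66: fwd; pos1(id66) recv 65: drop
Round 5: pos1(id66) recv 66: ELECTED
Message ID 53 originates at pos 3; dropped at pos 1 in round 3

Answer: 3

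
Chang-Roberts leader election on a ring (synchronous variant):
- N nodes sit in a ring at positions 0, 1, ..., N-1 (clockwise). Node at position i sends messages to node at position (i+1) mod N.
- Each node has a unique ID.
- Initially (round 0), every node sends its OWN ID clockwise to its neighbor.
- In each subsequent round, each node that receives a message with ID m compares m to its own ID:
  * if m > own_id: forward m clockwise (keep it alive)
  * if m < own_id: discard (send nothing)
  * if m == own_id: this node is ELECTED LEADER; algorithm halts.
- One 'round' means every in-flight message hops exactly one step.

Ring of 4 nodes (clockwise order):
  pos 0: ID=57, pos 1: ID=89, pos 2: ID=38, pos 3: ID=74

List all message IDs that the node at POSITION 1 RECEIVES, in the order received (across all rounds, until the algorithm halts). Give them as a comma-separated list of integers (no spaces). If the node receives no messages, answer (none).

Answer: 57,74,89

Derivation:
Round 1: pos1(id89) recv 57: drop; pos2(id38) recv 89: fwd; pos3(id74) recv 38: drop; pos0(id57) recv 74: fwd
Round 2: pos3(id74) recv 89: fwd; pos1(id89) recv 74: drop
Round 3: pos0(id57) recv 89: fwd
Round 4: pos1(id89) recv 89: ELECTED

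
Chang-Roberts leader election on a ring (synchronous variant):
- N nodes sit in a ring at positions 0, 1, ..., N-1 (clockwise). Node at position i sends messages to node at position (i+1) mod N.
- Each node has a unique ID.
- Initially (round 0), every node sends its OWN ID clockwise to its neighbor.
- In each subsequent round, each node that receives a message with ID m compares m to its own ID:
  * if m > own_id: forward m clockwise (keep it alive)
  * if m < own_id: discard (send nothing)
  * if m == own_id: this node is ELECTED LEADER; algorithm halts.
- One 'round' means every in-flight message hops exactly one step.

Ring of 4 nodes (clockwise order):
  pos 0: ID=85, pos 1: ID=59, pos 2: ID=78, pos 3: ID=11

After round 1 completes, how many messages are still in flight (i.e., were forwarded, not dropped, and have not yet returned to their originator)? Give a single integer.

Answer: 2

Derivation:
Round 1: pos1(id59) recv 85: fwd; pos2(id78) recv 59: drop; pos3(id11) recv 78: fwd; pos0(id85) recv 11: drop
After round 1: 2 messages still in flight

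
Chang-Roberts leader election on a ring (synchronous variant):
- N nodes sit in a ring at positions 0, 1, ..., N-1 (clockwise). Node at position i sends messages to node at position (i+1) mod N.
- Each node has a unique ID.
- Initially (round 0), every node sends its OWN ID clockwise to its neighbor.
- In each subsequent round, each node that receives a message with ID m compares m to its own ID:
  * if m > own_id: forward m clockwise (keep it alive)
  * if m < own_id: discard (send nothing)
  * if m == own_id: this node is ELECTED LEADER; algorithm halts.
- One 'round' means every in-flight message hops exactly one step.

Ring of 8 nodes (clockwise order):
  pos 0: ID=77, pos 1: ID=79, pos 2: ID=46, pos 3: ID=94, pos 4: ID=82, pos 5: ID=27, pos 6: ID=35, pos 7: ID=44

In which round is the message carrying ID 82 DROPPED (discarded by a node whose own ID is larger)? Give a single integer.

Answer: 7

Derivation:
Round 1: pos1(id79) recv 77: drop; pos2(id46) recv 79: fwd; pos3(id94) recv 46: drop; pos4(id82) recv 94: fwd; pos5(id27) recv 82: fwd; pos6(id35) recv 27: drop; pos7(id44) recv 35: drop; pos0(id77) recv 44: drop
Round 2: pos3(id94) recv 79: drop; pos5(id27) recv 94: fwd; pos6(id35) recv 82: fwd
Round 3: pos6(id35) recv 94: fwd; pos7(id44) recv 82: fwd
Round 4: pos7(id44) recv 94: fwd; pos0(id77) recv 82: fwd
Round 5: pos0(id77) recv 94: fwd; pos1(id79) recv 82: fwd
Round 6: pos1(id79) recv 94: fwd; pos2(id46) recv 82: fwd
Round 7: pos2(id46) recv 94: fwd; pos3(id94) recv 82: drop
Round 8: pos3(id94) recv 94: ELECTED
Message ID 82 originates at pos 4; dropped at pos 3 in round 7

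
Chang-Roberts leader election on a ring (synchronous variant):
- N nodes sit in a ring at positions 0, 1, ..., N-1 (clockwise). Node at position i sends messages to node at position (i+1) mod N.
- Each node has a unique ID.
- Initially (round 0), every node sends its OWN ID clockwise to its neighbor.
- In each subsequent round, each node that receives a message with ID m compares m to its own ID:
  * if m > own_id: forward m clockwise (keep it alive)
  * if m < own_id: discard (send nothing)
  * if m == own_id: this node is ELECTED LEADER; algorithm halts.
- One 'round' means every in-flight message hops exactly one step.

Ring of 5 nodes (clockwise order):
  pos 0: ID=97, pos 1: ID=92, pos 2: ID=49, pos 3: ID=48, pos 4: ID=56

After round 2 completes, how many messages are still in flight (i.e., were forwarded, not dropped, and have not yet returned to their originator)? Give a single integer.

Round 1: pos1(id92) recv 97: fwd; pos2(id49) recv 92: fwd; pos3(id48) recv 49: fwd; pos4(id56) recv 48: drop; pos0(id97) recv 56: drop
Round 2: pos2(id49) recv 97: fwd; pos3(id48) recv 92: fwd; pos4(id56) recv 49: drop
After round 2: 2 messages still in flight

Answer: 2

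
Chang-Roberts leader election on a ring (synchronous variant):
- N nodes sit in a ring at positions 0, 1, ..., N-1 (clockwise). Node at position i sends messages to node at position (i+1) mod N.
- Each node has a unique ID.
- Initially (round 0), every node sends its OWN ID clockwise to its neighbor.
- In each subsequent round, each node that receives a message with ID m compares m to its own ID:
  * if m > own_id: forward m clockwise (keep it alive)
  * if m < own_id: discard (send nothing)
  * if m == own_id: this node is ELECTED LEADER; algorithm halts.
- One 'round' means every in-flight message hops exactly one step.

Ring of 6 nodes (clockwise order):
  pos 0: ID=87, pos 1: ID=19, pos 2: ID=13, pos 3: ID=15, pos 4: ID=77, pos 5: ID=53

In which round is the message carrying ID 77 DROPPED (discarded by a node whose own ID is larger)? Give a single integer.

Answer: 2

Derivation:
Round 1: pos1(id19) recv 87: fwd; pos2(id13) recv 19: fwd; pos3(id15) recv 13: drop; pos4(id77) recv 15: drop; pos5(id53) recv 77: fwd; pos0(id87) recv 53: drop
Round 2: pos2(id13) recv 87: fwd; pos3(id15) recv 19: fwd; pos0(id87) recv 77: drop
Round 3: pos3(id15) recv 87: fwd; pos4(id77) recv 19: drop
Round 4: pos4(id77) recv 87: fwd
Round 5: pos5(id53) recv 87: fwd
Round 6: pos0(id87) recv 87: ELECTED
Message ID 77 originates at pos 4; dropped at pos 0 in round 2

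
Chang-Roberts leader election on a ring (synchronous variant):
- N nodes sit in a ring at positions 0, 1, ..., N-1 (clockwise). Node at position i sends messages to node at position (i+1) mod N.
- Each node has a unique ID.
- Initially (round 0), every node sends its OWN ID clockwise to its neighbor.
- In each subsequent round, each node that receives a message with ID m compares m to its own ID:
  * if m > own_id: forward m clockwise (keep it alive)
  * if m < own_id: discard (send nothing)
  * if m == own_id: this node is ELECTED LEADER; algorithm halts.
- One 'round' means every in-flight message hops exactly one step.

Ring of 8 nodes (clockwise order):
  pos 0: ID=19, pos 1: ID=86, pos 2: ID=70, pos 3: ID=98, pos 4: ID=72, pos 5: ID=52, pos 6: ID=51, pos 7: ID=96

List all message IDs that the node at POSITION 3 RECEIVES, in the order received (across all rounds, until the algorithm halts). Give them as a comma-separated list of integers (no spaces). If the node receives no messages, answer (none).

Answer: 70,86,96,98

Derivation:
Round 1: pos1(id86) recv 19: drop; pos2(id70) recv 86: fwd; pos3(id98) recv 70: drop; pos4(id72) recv 98: fwd; pos5(id52) recv 72: fwd; pos6(id51) recv 52: fwd; pos7(id96) recv 51: drop; pos0(id19) recv 96: fwd
Round 2: pos3(id98) recv 86: drop; pos5(id52) recv 98: fwd; pos6(id51) recv 72: fwd; pos7(id96) recv 52: drop; pos1(id86) recv 96: fwd
Round 3: pos6(id51) recv 98: fwd; pos7(id96) recv 72: drop; pos2(id70) recv 96: fwd
Round 4: pos7(id96) recv 98: fwd; pos3(id98) recv 96: drop
Round 5: pos0(id19) recv 98: fwd
Round 6: pos1(id86) recv 98: fwd
Round 7: pos2(id70) recv 98: fwd
Round 8: pos3(id98) recv 98: ELECTED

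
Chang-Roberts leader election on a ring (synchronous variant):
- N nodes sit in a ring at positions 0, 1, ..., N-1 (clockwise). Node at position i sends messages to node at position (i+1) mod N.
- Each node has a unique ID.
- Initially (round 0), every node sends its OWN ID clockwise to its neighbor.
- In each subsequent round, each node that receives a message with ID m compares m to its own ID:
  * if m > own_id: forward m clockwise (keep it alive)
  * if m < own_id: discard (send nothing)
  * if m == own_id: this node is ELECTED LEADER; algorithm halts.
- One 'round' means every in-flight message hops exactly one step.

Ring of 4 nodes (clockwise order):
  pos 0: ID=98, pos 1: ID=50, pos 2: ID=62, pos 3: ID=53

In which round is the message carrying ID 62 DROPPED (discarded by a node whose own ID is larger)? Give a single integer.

Round 1: pos1(id50) recv 98: fwd; pos2(id62) recv 50: drop; pos3(id53) recv 62: fwd; pos0(id98) recv 53: drop
Round 2: pos2(id62) recv 98: fwd; pos0(id98) recv 62: drop
Round 3: pos3(id53) recv 98: fwd
Round 4: pos0(id98) recv 98: ELECTED
Message ID 62 originates at pos 2; dropped at pos 0 in round 2

Answer: 2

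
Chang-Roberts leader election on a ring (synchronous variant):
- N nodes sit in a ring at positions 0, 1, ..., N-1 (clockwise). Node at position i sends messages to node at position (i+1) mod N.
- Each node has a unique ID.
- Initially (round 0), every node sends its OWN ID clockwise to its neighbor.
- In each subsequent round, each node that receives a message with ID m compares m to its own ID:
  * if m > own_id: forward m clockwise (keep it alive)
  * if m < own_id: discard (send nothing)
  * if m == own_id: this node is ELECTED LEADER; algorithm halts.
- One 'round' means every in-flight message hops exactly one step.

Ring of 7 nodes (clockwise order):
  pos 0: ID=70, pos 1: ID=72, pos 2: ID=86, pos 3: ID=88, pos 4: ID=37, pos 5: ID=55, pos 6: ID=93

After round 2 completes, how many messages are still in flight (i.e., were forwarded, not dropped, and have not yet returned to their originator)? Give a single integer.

Answer: 2

Derivation:
Round 1: pos1(id72) recv 70: drop; pos2(id86) recv 72: drop; pos3(id88) recv 86: drop; pos4(id37) recv 88: fwd; pos5(id55) recv 37: drop; pos6(id93) recv 55: drop; pos0(id70) recv 93: fwd
Round 2: pos5(id55) recv 88: fwd; pos1(id72) recv 93: fwd
After round 2: 2 messages still in flight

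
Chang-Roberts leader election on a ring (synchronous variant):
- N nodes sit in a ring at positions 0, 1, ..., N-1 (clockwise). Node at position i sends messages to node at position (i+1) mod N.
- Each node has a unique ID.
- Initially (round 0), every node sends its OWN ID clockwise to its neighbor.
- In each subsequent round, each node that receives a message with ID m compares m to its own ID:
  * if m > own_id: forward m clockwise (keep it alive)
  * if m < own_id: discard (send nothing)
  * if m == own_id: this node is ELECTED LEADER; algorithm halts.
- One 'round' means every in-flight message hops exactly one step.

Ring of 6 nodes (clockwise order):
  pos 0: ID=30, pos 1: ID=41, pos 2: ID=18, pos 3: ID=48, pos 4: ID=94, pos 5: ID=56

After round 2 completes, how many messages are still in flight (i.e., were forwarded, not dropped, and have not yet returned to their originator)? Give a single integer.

Answer: 2

Derivation:
Round 1: pos1(id41) recv 30: drop; pos2(id18) recv 41: fwd; pos3(id48) recv 18: drop; pos4(id94) recv 48: drop; pos5(id56) recv 94: fwd; pos0(id30) recv 56: fwd
Round 2: pos3(id48) recv 41: drop; pos0(id30) recv 94: fwd; pos1(id41) recv 56: fwd
After round 2: 2 messages still in flight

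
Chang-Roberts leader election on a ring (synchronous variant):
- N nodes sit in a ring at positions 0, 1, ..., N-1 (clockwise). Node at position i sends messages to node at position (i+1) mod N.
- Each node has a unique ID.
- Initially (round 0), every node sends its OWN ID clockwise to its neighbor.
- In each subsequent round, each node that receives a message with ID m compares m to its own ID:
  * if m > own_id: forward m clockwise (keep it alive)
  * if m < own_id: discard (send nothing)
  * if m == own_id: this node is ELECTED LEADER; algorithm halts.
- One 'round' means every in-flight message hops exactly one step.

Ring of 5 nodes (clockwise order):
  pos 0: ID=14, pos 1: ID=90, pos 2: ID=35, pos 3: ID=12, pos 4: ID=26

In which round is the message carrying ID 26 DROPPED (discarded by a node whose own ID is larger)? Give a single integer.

Round 1: pos1(id90) recv 14: drop; pos2(id35) recv 90: fwd; pos3(id12) recv 35: fwd; pos4(id26) recv 12: drop; pos0(id14) recv 26: fwd
Round 2: pos3(id12) recv 90: fwd; pos4(id26) recv 35: fwd; pos1(id90) recv 26: drop
Round 3: pos4(id26) recv 90: fwd; pos0(id14) recv 35: fwd
Round 4: pos0(id14) recv 90: fwd; pos1(id90) recv 35: drop
Round 5: pos1(id90) recv 90: ELECTED
Message ID 26 originates at pos 4; dropped at pos 1 in round 2

Answer: 2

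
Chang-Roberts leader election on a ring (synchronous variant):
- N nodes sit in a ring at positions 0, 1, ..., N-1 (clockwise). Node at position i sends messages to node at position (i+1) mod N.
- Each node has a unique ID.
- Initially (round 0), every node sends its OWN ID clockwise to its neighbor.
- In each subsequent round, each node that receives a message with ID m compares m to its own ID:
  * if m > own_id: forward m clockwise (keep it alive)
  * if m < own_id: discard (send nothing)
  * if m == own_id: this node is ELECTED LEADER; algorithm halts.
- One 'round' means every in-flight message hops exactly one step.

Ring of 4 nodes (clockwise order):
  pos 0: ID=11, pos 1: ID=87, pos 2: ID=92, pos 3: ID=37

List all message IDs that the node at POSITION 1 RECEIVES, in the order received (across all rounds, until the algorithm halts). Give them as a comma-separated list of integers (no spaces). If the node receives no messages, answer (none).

Round 1: pos1(id87) recv 11: drop; pos2(id92) recv 87: drop; pos3(id37) recv 92: fwd; pos0(id11) recv 37: fwd
Round 2: pos0(id11) recv 92: fwd; pos1(id87) recv 37: drop
Round 3: pos1(id87) recv 92: fwd
Round 4: pos2(id92) recv 92: ELECTED

Answer: 11,37,92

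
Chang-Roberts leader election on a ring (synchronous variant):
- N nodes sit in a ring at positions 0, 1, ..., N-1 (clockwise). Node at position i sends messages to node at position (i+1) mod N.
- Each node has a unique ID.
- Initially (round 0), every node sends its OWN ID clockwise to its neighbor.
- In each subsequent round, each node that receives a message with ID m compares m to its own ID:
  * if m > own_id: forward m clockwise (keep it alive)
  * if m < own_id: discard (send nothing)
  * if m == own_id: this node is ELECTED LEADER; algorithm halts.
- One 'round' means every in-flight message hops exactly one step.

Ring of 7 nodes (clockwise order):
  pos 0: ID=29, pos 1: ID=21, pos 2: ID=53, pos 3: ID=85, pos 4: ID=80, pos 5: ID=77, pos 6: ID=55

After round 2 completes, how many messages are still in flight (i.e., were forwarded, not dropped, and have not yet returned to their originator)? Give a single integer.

Round 1: pos1(id21) recv 29: fwd; pos2(id53) recv 21: drop; pos3(id85) recv 53: drop; pos4(id80) recv 85: fwd; pos5(id77) recv 80: fwd; pos6(id55) recv 77: fwd; pos0(id29) recv 55: fwd
Round 2: pos2(id53) recv 29: drop; pos5(id77) recv 85: fwd; pos6(id55) recv 80: fwd; pos0(id29) recv 77: fwd; pos1(id21) recv 55: fwd
After round 2: 4 messages still in flight

Answer: 4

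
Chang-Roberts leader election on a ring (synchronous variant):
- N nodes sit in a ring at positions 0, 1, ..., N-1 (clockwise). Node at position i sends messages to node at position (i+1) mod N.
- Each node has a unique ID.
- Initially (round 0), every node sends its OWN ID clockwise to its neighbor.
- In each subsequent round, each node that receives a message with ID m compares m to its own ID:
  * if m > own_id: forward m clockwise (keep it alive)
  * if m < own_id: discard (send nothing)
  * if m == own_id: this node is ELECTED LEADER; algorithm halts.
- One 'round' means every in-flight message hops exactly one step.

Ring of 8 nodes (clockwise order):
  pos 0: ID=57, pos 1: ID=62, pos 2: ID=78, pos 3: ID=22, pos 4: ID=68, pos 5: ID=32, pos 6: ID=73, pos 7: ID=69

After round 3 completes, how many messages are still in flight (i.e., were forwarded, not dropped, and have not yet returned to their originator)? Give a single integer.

Answer: 2

Derivation:
Round 1: pos1(id62) recv 57: drop; pos2(id78) recv 62: drop; pos3(id22) recv 78: fwd; pos4(id68) recv 22: drop; pos5(id32) recv 68: fwd; pos6(id73) recv 32: drop; pos7(id69) recv 73: fwd; pos0(id57) recv 69: fwd
Round 2: pos4(id68) recv 78: fwd; pos6(id73) recv 68: drop; pos0(id57) recv 73: fwd; pos1(id62) recv 69: fwd
Round 3: pos5(id32) recv 78: fwd; pos1(id62) recv 73: fwd; pos2(id78) recv 69: drop
After round 3: 2 messages still in flight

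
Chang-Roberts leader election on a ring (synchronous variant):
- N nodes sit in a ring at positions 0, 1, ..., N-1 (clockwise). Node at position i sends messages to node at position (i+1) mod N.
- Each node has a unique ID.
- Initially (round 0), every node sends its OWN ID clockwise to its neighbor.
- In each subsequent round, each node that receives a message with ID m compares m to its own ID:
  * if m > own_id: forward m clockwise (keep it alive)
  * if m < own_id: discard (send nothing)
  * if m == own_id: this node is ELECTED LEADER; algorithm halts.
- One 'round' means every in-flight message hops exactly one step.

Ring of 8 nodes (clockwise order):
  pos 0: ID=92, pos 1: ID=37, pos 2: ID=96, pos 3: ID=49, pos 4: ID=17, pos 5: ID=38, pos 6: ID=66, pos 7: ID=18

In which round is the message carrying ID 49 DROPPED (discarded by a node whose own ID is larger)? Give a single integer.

Answer: 3

Derivation:
Round 1: pos1(id37) recv 92: fwd; pos2(id96) recv 37: drop; pos3(id49) recv 96: fwd; pos4(id17) recv 49: fwd; pos5(id38) recv 17: drop; pos6(id66) recv 38: drop; pos7(id18) recv 66: fwd; pos0(id92) recv 18: drop
Round 2: pos2(id96) recv 92: drop; pos4(id17) recv 96: fwd; pos5(id38) recv 49: fwd; pos0(id92) recv 66: drop
Round 3: pos5(id38) recv 96: fwd; pos6(id66) recv 49: drop
Round 4: pos6(id66) recv 96: fwd
Round 5: pos7(id18) recv 96: fwd
Round 6: pos0(id92) recv 96: fwd
Round 7: pos1(id37) recv 96: fwd
Round 8: pos2(id96) recv 96: ELECTED
Message ID 49 originates at pos 3; dropped at pos 6 in round 3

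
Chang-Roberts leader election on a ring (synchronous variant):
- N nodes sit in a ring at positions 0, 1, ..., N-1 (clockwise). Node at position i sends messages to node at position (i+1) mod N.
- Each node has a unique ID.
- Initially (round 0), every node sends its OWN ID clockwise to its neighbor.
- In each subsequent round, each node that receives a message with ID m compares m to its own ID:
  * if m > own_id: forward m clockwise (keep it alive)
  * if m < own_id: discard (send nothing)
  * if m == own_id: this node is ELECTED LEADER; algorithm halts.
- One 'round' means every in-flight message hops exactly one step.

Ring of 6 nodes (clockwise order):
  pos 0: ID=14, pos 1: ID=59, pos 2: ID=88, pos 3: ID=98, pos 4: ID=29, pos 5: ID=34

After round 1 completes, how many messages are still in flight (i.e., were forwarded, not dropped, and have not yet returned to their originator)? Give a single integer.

Answer: 2

Derivation:
Round 1: pos1(id59) recv 14: drop; pos2(id88) recv 59: drop; pos3(id98) recv 88: drop; pos4(id29) recv 98: fwd; pos5(id34) recv 29: drop; pos0(id14) recv 34: fwd
After round 1: 2 messages still in flight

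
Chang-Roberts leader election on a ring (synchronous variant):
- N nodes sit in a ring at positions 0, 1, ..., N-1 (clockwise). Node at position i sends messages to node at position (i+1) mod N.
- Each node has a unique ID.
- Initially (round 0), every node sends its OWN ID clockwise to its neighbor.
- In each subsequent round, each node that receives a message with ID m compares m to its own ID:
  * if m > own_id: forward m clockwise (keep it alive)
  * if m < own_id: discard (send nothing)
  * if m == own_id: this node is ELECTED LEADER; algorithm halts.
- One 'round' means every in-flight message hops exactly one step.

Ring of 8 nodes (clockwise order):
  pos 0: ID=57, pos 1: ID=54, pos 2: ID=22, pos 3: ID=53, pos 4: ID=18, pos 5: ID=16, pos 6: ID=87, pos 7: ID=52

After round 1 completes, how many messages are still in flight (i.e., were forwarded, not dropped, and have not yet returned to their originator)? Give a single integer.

Answer: 5

Derivation:
Round 1: pos1(id54) recv 57: fwd; pos2(id22) recv 54: fwd; pos3(id53) recv 22: drop; pos4(id18) recv 53: fwd; pos5(id16) recv 18: fwd; pos6(id87) recv 16: drop; pos7(id52) recv 87: fwd; pos0(id57) recv 52: drop
After round 1: 5 messages still in flight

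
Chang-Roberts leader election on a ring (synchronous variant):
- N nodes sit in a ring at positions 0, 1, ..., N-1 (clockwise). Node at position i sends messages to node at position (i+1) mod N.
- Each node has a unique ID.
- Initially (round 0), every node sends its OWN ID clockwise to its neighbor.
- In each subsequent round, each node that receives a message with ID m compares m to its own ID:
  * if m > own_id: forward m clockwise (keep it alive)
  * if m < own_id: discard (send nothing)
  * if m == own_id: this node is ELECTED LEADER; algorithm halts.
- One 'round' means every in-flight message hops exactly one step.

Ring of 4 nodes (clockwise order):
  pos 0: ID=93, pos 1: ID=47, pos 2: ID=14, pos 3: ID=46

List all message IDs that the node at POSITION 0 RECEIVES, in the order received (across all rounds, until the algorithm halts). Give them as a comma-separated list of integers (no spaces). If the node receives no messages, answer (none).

Round 1: pos1(id47) recv 93: fwd; pos2(id14) recv 47: fwd; pos3(id46) recv 14: drop; pos0(id93) recv 46: drop
Round 2: pos2(id14) recv 93: fwd; pos3(id46) recv 47: fwd
Round 3: pos3(id46) recv 93: fwd; pos0(id93) recv 47: drop
Round 4: pos0(id93) recv 93: ELECTED

Answer: 46,47,93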